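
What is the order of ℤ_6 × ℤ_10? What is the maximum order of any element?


|ℤ_6 × ℤ_10| = 6 × 10 = 60
Max element order = lcm(6,10) = 30
Cyclic? No (gcd=2)

|ℤ_6×ℤ_10| = 60, max element order = 30


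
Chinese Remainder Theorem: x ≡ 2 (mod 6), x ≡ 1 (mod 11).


m₁ = 6, m₂ = 11, gcd = 1, so CRT applies. M = m₁·m₂ = 66
Let M₁ = M/m₁ = 11, M₂ = M/m₂ = 6
Find y₁ ≡ M₁⁻¹ (mod m₁): 11⁻¹ ≡ 5 (mod 6)
Find y₂ ≡ M₂⁻¹ (mod m₂): 6⁻¹ ≡ 2 (mod 11)
x = a₁·M₁·y₁ + a₂·M₂·y₂ = 2·11·5 + 1·6·2 = 122
Reduce mod 66: x ≡ 56
Check: 56 mod 6 = 2 ✓, 56 mod 11 = 1 ✓

x ≡ 56 (mod 66)


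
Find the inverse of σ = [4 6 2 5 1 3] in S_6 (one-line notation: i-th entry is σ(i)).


To find σ⁻¹, swap domain and range:
σ(1) = 4 → σ⁻¹(4) = 1
σ(2) = 6 → σ⁻¹(6) = 2
σ(3) = 2 → σ⁻¹(2) = 3
σ(4) = 5 → σ⁻¹(5) = 4
σ(5) = 1 → σ⁻¹(1) = 5
σ(6) = 3 → σ⁻¹(3) = 6

σ⁻¹ = [5 3 6 1 4 2]


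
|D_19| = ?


|D_n| = 2n (n rotations and n reflections)
|D_19| = 2×19 = 38

|D_19| = 38


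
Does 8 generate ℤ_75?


g generates ℤ_n iff gcd(g, n) = 1
gcd(8, 75) = 1
Since gcd = 1, 8 is a generator.

Yes, 8 generates ℤ_75


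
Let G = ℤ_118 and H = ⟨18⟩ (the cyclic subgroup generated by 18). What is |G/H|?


|⟨18⟩| = n / gcd(18, 118) = 118 / 2 = 59
H is normal (ℤ_118 is abelian).
|G/H| = |G| / |H| = 118 / 59 = 2

|G/H| = 2


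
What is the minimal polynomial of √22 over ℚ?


√22 satisfies x² - 22 = 0, irreducible over ℚ since 22 is squarefree

Minimal polynomial: x² - 22


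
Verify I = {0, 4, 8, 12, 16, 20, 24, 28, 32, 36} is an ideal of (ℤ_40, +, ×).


Check ideal conditions for I = {0, 4, 8, 12, 16, 20, 24, 28, 32, 36} in ℤ_40:
(1) I is an additive subgroup? Yes
(2) For r ∈ ℤ_40 and a ∈ I: r·a ∈ I? Yes

Yes, I is an ideal of ℤ_40


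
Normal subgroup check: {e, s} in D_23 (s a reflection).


H = {e, s} in D_23 (s a reflection)
r·s·r⁻¹ = sr⁻² ≠ s for n ≥ 3, so {e, s} is not closed under conjugation

No, not a normal subgroup


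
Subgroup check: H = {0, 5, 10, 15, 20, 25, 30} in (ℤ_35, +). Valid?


Subgroup test for H = {0, 5, 10, 15, 20, 25, 30} in (ℤ_35, +):
(1) 0 ∈ H? Yes
(2) Closure: for all a,b ∈ H, (a+b) mod 35 ∈ H? Yes
(3) Inverses: for all a ∈ H, -a mod 35 ∈ H? Yes

Yes, H is a subgroup of ℤ_35


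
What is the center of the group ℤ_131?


Z(G) = {g ∈ G | gx = xg for all x ∈ G}
ℤ_131 is abelian, so Z(G) = G

Z(ℤ_131) = ℤ_131


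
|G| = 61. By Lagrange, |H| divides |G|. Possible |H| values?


Lagrange's theorem: |H| divides |G|
|G| = 61
Divisors of 61: 1, 61

Possible subgroup orders: {1, 61}


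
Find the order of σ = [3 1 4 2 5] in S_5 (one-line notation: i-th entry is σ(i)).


Cycle decomposition: (1 3 4 2)
Cycle lengths: 4
Order = lcm(4) = 4

ord(σ) = 4


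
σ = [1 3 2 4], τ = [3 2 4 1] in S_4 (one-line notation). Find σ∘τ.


σ∘τ: apply τ first, then σ
1 →τ 3 →σ 2
2 →τ 2 →σ 3
3 →τ 4 →σ 4
4 →τ 1 →σ 1

σ∘τ = [2 3 4 1]


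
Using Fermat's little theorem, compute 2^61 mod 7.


Fermat's little theorem: if p is prime and gcd(a,p)=1, then a^(p-1) ≡ 1 (mod p)
p = 7 is prime, gcd(2,7) = 1
Reduce exponent: 61 mod 6 = 1
So 2^61 ≡ 2^1 (mod 7)
2^1 mod 7 = 2

2^61 ≡ 2 (mod 7)


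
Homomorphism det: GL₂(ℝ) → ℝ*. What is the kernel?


Kernel = preimage of identity
ker(det) = {A | det(A) = 1} = SL₂(ℝ)

ker(det) = SL₂(ℝ)


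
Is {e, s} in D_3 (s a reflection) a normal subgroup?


H = {e, s} in D_3 (s a reflection)
r·s·r⁻¹ = sr⁻² ≠ s for n ≥ 3, so {e, s} is not closed under conjugation

No, not a normal subgroup


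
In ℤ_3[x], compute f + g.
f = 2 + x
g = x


Add coefficients mod 3:
x^0: 2 + 0 = 2 (mod 3)
x^1: 1 + 1 = 2 (mod 3)
Result: 2 + 2x

f + g = 2 + 2x


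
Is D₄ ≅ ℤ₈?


Comparing D₄ and ℤ₈:
D₄ is non-abelian, ℤ₈ is abelian

No, D₄ ≇ ℤ₈


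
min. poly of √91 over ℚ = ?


√91 satisfies x² - 91 = 0, irreducible over ℚ since 91 is squarefree

Minimal polynomial: x² - 91


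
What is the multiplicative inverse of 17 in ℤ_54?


Use the extended Euclidean algorithm to write 1 = 17·s + 54·t; then s mod 54 is the inverse.
Euclidean algorithm:
  17 = 0·54 + 17
  54 = 3·17 + 3
  17 = 5·3 + 2
  3 = 1·2 + 1
  2 = 2·1 + 0
gcd(17,54) = 1
Back-substitution gives: 17·(-19) + 54·(6) = 1
So 17⁻¹ ≡ -19 ≡ 35 (mod 54)
Check: 17 × 35 = 595 ≡ 1 (mod 54) ✓

17⁻¹ ≡ 35 (mod 54)


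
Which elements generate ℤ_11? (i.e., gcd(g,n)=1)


g generates ℤ_n iff gcd(g,n) = 1
Checking each g ∈ {1,...,10}:
gcd(1,11) = 1
gcd(2,11) = 1
gcd(3,11) = 1
gcd(4,11) = 1
gcd(5,11) = 1
gcd(6,11) = 1
gcd(7,11) = 1
gcd(8,11) = 1
gcd(9,11) = 1
gcd(10,11) = 1
Generators: {1, 2, 3, 4, 5, 6, 7, 8, 9, 10}
Number of generators = φ(11) = 10

Generators of ℤ_11 = {1, 2, 3, 4, 5, 6, 7, 8, 9, 10}


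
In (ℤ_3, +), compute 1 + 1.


Operation: addition mod 3
1 + 1 = (a + b) mod 3 with a = 1, b = 1

1 + 1 = 2


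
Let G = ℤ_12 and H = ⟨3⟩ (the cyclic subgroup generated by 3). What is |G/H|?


|⟨3⟩| = n / gcd(3, 12) = 12 / 3 = 4
H is normal (ℤ_12 is abelian).
|G/H| = |G| / |H| = 12 / 4 = 3

|G/H| = 3


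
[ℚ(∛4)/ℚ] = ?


∛4 has minimal polynomial x³ - 4 (irreducible over ℚ since 4 is not a perfect cube)

[ℚ(∛4)/ℚ] = 3


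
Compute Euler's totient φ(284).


Factor n: 284 = 2^2 × 71
φ(n) = n · ∏(1 - 1/p) over distinct primes p | n
φ(284) = 284 · (1 - 1/2) · (1 - 1/71) = 140

φ(284) = 140


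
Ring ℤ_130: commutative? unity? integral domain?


ℤ_130 is a commutative ring with unity 1; 130 = 2×65 is composite, so 2·65 ≡ 0 gives zero divisors (not an integral domain)
Commutative: Yes
Integral domain: No
Has unity: Yes

ℤ_130: Commutative=Yes, Unity=Yes


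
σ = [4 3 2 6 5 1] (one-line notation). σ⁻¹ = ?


To find σ⁻¹, swap domain and range:
σ(1) = 4 → σ⁻¹(4) = 1
σ(2) = 3 → σ⁻¹(3) = 2
σ(3) = 2 → σ⁻¹(2) = 3
σ(4) = 6 → σ⁻¹(6) = 4
σ(5) = 5 → σ⁻¹(5) = 5
σ(6) = 1 → σ⁻¹(1) = 6

σ⁻¹ = [6 3 2 1 5 4]


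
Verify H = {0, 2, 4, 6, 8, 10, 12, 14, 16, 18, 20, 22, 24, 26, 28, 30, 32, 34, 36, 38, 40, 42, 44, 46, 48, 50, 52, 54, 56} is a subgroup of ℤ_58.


Subgroup test for H = {0, 2, 4, 6, 8, 10, 12, 14, 16, 18, 20, 22, 24, 26, 28, 30, 32, 34, 36, 38, 40, 42, 44, 46, 48, 50, 52, 54, 56} in (ℤ_58, +):
(1) 0 ∈ H? Yes
(2) Closure: for all a,b ∈ H, (a+b) mod 58 ∈ H? Yes
(3) Inverses: for all a ∈ H, -a mod 58 ∈ H? Yes

Yes, H is a subgroup of ℤ_58


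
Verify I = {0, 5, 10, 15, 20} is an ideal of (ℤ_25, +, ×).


Check ideal conditions for I = {0, 5, 10, 15, 20} in ℤ_25:
(1) I is an additive subgroup? Yes
(2) For r ∈ ℤ_25 and a ∈ I: r·a ∈ I? Yes

Yes, I is an ideal of ℤ_25


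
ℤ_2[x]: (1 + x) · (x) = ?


Expand and collect like terms; reduce coefficients mod 2:
x^0: 1·0 = 0 ≡ 0 (mod 2)
x^1: 1·1 + 1·0 = 1 ≡ 1 (mod 2)
x^2: 1·1 = 1 ≡ 1 (mod 2)
Result: x + x^2

f · g = x + x^2


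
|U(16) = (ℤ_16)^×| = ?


U(n) is the group of units mod n; |U(n)| = φ(n)
|U(16)| = φ(16) = 8

|U(16) = (ℤ_16)^×| = 8


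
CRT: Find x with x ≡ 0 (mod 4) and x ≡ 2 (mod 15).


m₁ = 4, m₂ = 15, gcd = 1, so CRT applies. M = m₁·m₂ = 60
Let M₁ = M/m₁ = 15, M₂ = M/m₂ = 4
Find y₁ ≡ M₁⁻¹ (mod m₁): 15⁻¹ ≡ 3 (mod 4)
Find y₂ ≡ M₂⁻¹ (mod m₂): 4⁻¹ ≡ 4 (mod 15)
x = a₁·M₁·y₁ + a₂·M₂·y₂ = 0·15·3 + 2·4·4 = 32
Reduce mod 60: x ≡ 32
Check: 32 mod 4 = 0 ✓, 32 mod 15 = 2 ✓

x ≡ 32 (mod 60)


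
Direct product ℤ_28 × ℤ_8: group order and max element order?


|ℤ_28 × ℤ_8| = 28 × 8 = 224
Max element order = lcm(28,8) = 56
Cyclic? No (gcd=4)

|ℤ_28×ℤ_8| = 224, max element order = 56


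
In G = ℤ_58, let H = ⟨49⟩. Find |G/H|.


|⟨49⟩| = n / gcd(49, 58) = 58 / 1 = 58
H is normal (ℤ_58 is abelian).
|G/H| = |G| / |H| = 58 / 58 = 1

|G/H| = 1


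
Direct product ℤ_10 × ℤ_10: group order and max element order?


|ℤ_10 × ℤ_10| = 10 × 10 = 100
Max element order = lcm(10,10) = 10
Cyclic? No (gcd=10)

|ℤ_10×ℤ_10| = 100, max element order = 10


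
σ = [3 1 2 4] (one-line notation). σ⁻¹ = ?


To find σ⁻¹, swap domain and range:
σ(1) = 3 → σ⁻¹(3) = 1
σ(2) = 1 → σ⁻¹(1) = 2
σ(3) = 2 → σ⁻¹(2) = 3
σ(4) = 4 → σ⁻¹(4) = 4

σ⁻¹ = [2 3 1 4]


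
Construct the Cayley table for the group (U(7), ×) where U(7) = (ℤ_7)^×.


Elements: {1, 2, 3, 4, 5, 6}
Operation: multiplication mod 7
Entry (a, b) = (a × b) mod 7

Cayley table:
  | 1 | 2 | 3 | 4 | 5 | 6
1 | 1 | 2 | 3 | 4 | 5 | 6
2 | 2 | 4 | 6 | 1 | 3 | 5
3 | 3 | 6 | 2 | 5 | 1 | 4
4 | 4 | 1 | 5 | 2 | 6 | 3
5 | 5 | 3 | 1 | 6 | 4 | 2
6 | 6 | 5 | 4 | 3 | 2 | 1


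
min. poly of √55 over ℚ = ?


√55 satisfies x² - 55 = 0, irreducible over ℚ since 55 is squarefree

Minimal polynomial: x² - 55


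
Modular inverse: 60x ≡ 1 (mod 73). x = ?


Use the extended Euclidean algorithm to write 1 = 60·s + 73·t; then s mod 73 is the inverse.
Euclidean algorithm:
  60 = 0·73 + 60
  73 = 1·60 + 13
  60 = 4·13 + 8
  13 = 1·8 + 5
  8 = 1·5 + 3
  5 = 1·3 + 2
  3 = 1·2 + 1
  2 = 2·1 + 0
gcd(60,73) = 1
Back-substitution gives: 60·(28) + 73·(-23) = 1
So 60⁻¹ ≡ 28 ≡ 28 (mod 73)
Check: 60 × 28 = 1680 ≡ 1 (mod 73) ✓

60⁻¹ ≡ 28 (mod 73)


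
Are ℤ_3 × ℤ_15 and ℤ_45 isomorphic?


Comparing ℤ_3 × ℤ_15 and ℤ_45:
gcd(3,15) = 3 ≠ 1. Max element order in ℤ_3×ℤ_15 is lcm(3,15) = 15 < 45, so it has no element of order 45

No, ℤ_3 × ℤ_15 ≇ ℤ_45


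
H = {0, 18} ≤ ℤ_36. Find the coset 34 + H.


34 + H = {34 + h (mod 36) : h ∈ H}
34+0=34, 34+18=16
34 + H = {16, 34} = 16 + H

34 + H = {16, 34}


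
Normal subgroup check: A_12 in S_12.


H = A_12 in S_12
A_12 has index 2 in S_12, and every subgroup of index 2 is normal

Yes, normal subgroup


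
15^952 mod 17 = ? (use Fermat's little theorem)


Fermat's little theorem: if p is prime and gcd(a,p)=1, then a^(p-1) ≡ 1 (mod p)
p = 17 is prime, gcd(15,17) = 1
Reduce exponent: 952 mod 16 = 8
So 15^952 ≡ 15^8 (mod 17)
15^8 mod 17 = 1

15^952 ≡ 1 (mod 17)


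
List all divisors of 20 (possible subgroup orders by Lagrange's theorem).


Lagrange's theorem: |H| divides |G|
|G| = 20
Divisors of 20: 1, 2, 4, 5, 10, 20

Possible subgroup orders: {1, 2, 4, 5, 10, 20}


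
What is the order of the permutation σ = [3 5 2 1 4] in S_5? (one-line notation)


Cycle decomposition: (1 3 2 5 4)
Cycle lengths: 5
Order = lcm(5) = 5

ord(σ) = 5


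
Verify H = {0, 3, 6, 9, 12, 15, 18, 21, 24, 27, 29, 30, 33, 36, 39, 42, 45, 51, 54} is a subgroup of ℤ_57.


Subgroup test for H = {0, 3, 6, 9, 12, 15, 18, 21, 24, 27, 29, 30, 33, 36, 39, 42, 45, 51, 54} in (ℤ_57, +):
(1) 0 ∈ H? Yes
(2) Closure: for all a,b ∈ H, (a+b) mod 57 ∈ H? No  [counterexample: 3 + 29 = 32 ∉ H]
(3) Inverses: for all a ∈ H, -a mod 57 ∈ H? No

No, H is not a subgroup of ℤ_57


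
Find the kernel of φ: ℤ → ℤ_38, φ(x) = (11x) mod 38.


Kernel = preimage of identity
ker(φ) = {x ∈ ℤ : 11x ≡ 0 (mod 38)}. gcd(11,38) = 1, so 11x ≡ 0 (mod 38) ⟺ x ≡ 0 (mod 38/1 = 38). Hence ker(φ) = 38ℤ

ker(φ) = 38ℤ


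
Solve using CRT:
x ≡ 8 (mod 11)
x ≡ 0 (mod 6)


m₁ = 11, m₂ = 6, gcd = 1, so CRT applies. M = m₁·m₂ = 66
Let M₁ = M/m₁ = 6, M₂ = M/m₂ = 11
Find y₁ ≡ M₁⁻¹ (mod m₁): 6⁻¹ ≡ 2 (mod 11)
Find y₂ ≡ M₂⁻¹ (mod m₂): 11⁻¹ ≡ 5 (mod 6)
x = a₁·M₁·y₁ + a₂·M₂·y₂ = 8·6·2 + 0·11·5 = 96
Reduce mod 66: x ≡ 30
Check: 30 mod 11 = 8 ✓, 30 mod 6 = 0 ✓

x ≡ 30 (mod 66)


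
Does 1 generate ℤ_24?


g generates ℤ_n iff gcd(g, n) = 1
gcd(1, 24) = 1
Since gcd = 1, 1 is a generator.

Yes, 1 generates ℤ_24


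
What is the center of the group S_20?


Z(G) = {g ∈ G | gx = xg for all x ∈ G}
S_n is non-abelian for n ≥ 3; Z(S_20) is trivial

Z(S_20) = {e}


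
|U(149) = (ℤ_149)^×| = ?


U(n) is the group of units mod n; |U(n)| = φ(n)
|U(149)| = φ(149) = 148

|U(149) = (ℤ_149)^×| = 148


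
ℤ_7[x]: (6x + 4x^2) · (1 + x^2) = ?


Expand and collect like terms; reduce coefficients mod 7:
x^0: 0·1 = 0 ≡ 0 (mod 7)
x^1: 0·0 + 6·1 = 6 ≡ 6 (mod 7)
x^2: 0·1 + 6·0 + 4·1 = 4 ≡ 4 (mod 7)
x^3: 6·1 + 4·0 = 6 ≡ 6 (mod 7)
x^4: 4·1 = 4 ≡ 4 (mod 7)
Result: 6x + 4x^2 + 6x^3 + 4x^4

f · g = 6x + 4x^2 + 6x^3 + 4x^4


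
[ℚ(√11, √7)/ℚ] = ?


[ℚ(√11,√7):ℚ] = [ℚ(√11,√7):ℚ(√11)]·[ℚ(√11):ℚ] = 2·2 = 4

[ℚ(√11, √7)/ℚ] = 4


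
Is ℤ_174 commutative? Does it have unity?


ℤ_174 is a commutative ring with unity 1; 174 = 2×87 is composite, so 2·87 ≡ 0 gives zero divisors (not an integral domain)
Commutative: Yes
Integral domain: No
Has unity: Yes

ℤ_174: Commutative=Yes, Unity=Yes


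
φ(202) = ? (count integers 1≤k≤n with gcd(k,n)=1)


Factor n: 202 = 2 × 101
φ(n) = n · ∏(1 - 1/p) over distinct primes p | n
φ(202) = 202 · (1 - 1/2) · (1 - 1/101) = 100

φ(202) = 100


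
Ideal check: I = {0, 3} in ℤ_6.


Check ideal conditions for I = {0, 3} in ℤ_6:
(1) I is an additive subgroup? Yes
(2) For r ∈ ℤ_6 and a ∈ I: r·a ∈ I? Yes

Yes, I is an ideal of ℤ_6


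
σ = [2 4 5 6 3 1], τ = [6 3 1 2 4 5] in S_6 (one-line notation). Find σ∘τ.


σ∘τ: apply τ first, then σ
1 →τ 6 →σ 1
2 →τ 3 →σ 5
3 →τ 1 →σ 2
4 →τ 2 →σ 4
5 →τ 4 →σ 6
6 →τ 5 →σ 3

σ∘τ = [1 5 2 4 6 3]


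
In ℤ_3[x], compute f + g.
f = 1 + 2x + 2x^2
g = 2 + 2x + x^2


Add coefficients mod 3:
x^0: 1 + 2 = 0 (mod 3)
x^1: 2 + 2 = 1 (mod 3)
x^2: 2 + 1 = 0 (mod 3)
Result: x

f + g = x


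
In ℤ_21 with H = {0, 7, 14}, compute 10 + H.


10 + H = {10 + h (mod 21) : h ∈ H}
10+0=10, 10+7=17, 10+14=3
10 + H = {3, 10, 17} = 3 + H

10 + H = {3, 10, 17}


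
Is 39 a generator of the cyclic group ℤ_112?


g generates ℤ_n iff gcd(g, n) = 1
gcd(39, 112) = 1
Since gcd = 1, 39 is a generator.

Yes, 39 generates ℤ_112


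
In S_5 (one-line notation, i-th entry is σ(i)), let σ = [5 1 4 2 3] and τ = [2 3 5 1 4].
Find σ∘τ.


σ∘τ: apply τ first, then σ
1 →τ 2 →σ 1
2 →τ 3 →σ 4
3 →τ 5 →σ 3
4 →τ 1 →σ 5
5 →τ 4 →σ 2

σ∘τ = [1 4 3 5 2]


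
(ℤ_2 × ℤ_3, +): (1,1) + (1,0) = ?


Operation: componentwise addition mod (2, 3)
(1,1) + (1,0) = ((a₁+b₁) mod 2, (a₂+b₂) mod 3) with a = (1,1), b = (1,0)

(1,1) + (1,0) = (0,1)


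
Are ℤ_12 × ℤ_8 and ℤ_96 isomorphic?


Comparing ℤ_12 × ℤ_8 and ℤ_96:
gcd(12,8) = 4 ≠ 1. Max element order in ℤ_12×ℤ_8 is lcm(12,8) = 24 < 96, so it has no element of order 96

No, ℤ_12 × ℤ_8 ≇ ℤ_96


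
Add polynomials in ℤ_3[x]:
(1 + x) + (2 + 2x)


Add coefficients mod 3:
x^0: 1 + 2 = 0 (mod 3)
x^1: 1 + 2 = 0 (mod 3)
Result: 0

f + g = 0


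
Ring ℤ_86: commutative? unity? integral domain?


ℤ_86 is a commutative ring with unity 1; 86 = 2×43 is composite, so 2·43 ≡ 0 gives zero divisors (not an integral domain)
Commutative: Yes
Integral domain: No
Has unity: Yes

ℤ_86: Commutative=Yes, Unity=Yes


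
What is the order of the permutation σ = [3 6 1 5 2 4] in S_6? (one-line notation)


Cycle decomposition: (1 3) (2 6 4 5)
Cycle lengths: 2, 4
Order = lcm(2, 4) = 4

ord(σ) = 4


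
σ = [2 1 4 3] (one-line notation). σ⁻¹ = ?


To find σ⁻¹, swap domain and range:
σ(1) = 2 → σ⁻¹(2) = 1
σ(2) = 1 → σ⁻¹(1) = 2
σ(3) = 4 → σ⁻¹(4) = 3
σ(4) = 3 → σ⁻¹(3) = 4

σ⁻¹ = [2 1 4 3]


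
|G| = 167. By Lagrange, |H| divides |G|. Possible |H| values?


Lagrange's theorem: |H| divides |G|
|G| = 167
Divisors of 167: 1, 167

Possible subgroup orders: {1, 167}


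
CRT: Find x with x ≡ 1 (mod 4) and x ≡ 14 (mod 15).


m₁ = 4, m₂ = 15, gcd = 1, so CRT applies. M = m₁·m₂ = 60
Let M₁ = M/m₁ = 15, M₂ = M/m₂ = 4
Find y₁ ≡ M₁⁻¹ (mod m₁): 15⁻¹ ≡ 3 (mod 4)
Find y₂ ≡ M₂⁻¹ (mod m₂): 4⁻¹ ≡ 4 (mod 15)
x = a₁·M₁·y₁ + a₂·M₂·y₂ = 1·15·3 + 14·4·4 = 269
Reduce mod 60: x ≡ 29
Check: 29 mod 4 = 1 ✓, 29 mod 15 = 14 ✓

x ≡ 29 (mod 60)


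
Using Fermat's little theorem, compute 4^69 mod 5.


Fermat's little theorem: if p is prime and gcd(a,p)=1, then a^(p-1) ≡ 1 (mod p)
p = 5 is prime, gcd(4,5) = 1
Reduce exponent: 69 mod 4 = 1
So 4^69 ≡ 4^1 (mod 5)
4^1 mod 5 = 4

4^69 ≡ 4 (mod 5)


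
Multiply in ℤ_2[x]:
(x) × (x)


Expand and collect like terms; reduce coefficients mod 2:
x^0: 0·0 = 0 ≡ 0 (mod 2)
x^1: 0·1 + 1·0 = 0 ≡ 0 (mod 2)
x^2: 1·1 = 1 ≡ 1 (mod 2)
Result: x^2

f · g = x^2


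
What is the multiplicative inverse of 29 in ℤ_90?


Use the extended Euclidean algorithm to write 1 = 29·s + 90·t; then s mod 90 is the inverse.
Euclidean algorithm:
  29 = 0·90 + 29
  90 = 3·29 + 3
  29 = 9·3 + 2
  3 = 1·2 + 1
  2 = 2·1 + 0
gcd(29,90) = 1
Back-substitution gives: 29·(-31) + 90·(10) = 1
So 29⁻¹ ≡ -31 ≡ 59 (mod 90)
Check: 29 × 59 = 1711 ≡ 1 (mod 90) ✓

29⁻¹ ≡ 59 (mod 90)


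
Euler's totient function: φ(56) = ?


Factor n: 56 = 2^3 × 7
φ(n) = n · ∏(1 - 1/p) over distinct primes p | n
φ(56) = 56 · (1 - 1/2) · (1 - 1/7) = 24

φ(56) = 24


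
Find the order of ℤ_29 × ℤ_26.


|A × B| = |A| · |B|
|ℤ_29 × ℤ_26| = 29 × 26 = 754

|ℤ_29 × ℤ_26| = 754


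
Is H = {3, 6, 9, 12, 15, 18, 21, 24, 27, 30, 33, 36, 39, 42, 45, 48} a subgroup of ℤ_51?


Subgroup test for H = {3, 6, 9, 12, 15, 18, 21, 24, 27, 30, 33, 36, 39, 42, 45, 48} in (ℤ_51, +):
(1) 0 ∈ H? No
(2) Closure: for all a,b ∈ H, (a+b) mod 51 ∈ H? No  [counterexample: 3 + 48 = 0 ∉ H]
(3) Inverses: for all a ∈ H, -a mod 51 ∈ H? Yes

No, H is not a subgroup of ℤ_51


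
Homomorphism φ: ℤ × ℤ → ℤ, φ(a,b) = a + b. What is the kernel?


Kernel = preimage of identity
ker(φ) = {(a,b) ∈ ℤ² | a+b = 0} = {(a,-a) | a ∈ ℤ}

ker(φ) = {(a,-a) | a ∈ ℤ}


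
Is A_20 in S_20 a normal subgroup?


H = A_20 in S_20
A_20 has index 2 in S_20, and every subgroup of index 2 is normal

Yes, normal subgroup


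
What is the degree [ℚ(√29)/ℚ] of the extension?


√29 has minimal polynomial x² - 29 (irreducible over ℚ since 29 is squarefree)

[ℚ(√29)/ℚ] = 2


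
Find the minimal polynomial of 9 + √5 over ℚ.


Let α = 9 + √5. Then α - 9 = √5, so (α - 9)² = 5, giving α² - 18α + 76 = 0. Degree 2 and α ∉ ℚ, so this is the minimal polynomial.

Minimal polynomial: x² - 18x + 76


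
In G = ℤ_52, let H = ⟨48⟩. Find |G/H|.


|⟨48⟩| = n / gcd(48, 52) = 52 / 4 = 13
H is normal (ℤ_52 is abelian).
|G/H| = |G| / |H| = 52 / 13 = 4

|G/H| = 4


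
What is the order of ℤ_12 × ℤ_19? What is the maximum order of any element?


|ℤ_12 × ℤ_19| = 12 × 19 = 228
Max element order = lcm(12,19) = 228
Cyclic? Yes (gcd=1)

|ℤ_12×ℤ_19| = 228, max element order = 228


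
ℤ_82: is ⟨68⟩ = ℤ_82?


g generates ℤ_n iff gcd(g, n) = 1
gcd(68, 82) = 2
Since gcd = 2 ≠ 1, ⟨68⟩ has order 41 < 82, so 68 is not a generator.

No, 68 does not generate ℤ_82


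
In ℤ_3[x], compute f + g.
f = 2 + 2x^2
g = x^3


Add coefficients mod 3:
x^0: 2 + 0 = 2 (mod 3)
x^1: 0 + 0 = 0 (mod 3)
x^2: 2 + 0 = 2 (mod 3)
x^3: 0 + 1 = 1 (mod 3)
Result: 2 + 2x^2 + x^3

f + g = 2 + 2x^2 + x^3


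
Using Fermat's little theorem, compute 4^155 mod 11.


Fermat's little theorem: if p is prime and gcd(a,p)=1, then a^(p-1) ≡ 1 (mod p)
p = 11 is prime, gcd(4,11) = 1
Reduce exponent: 155 mod 10 = 5
So 4^155 ≡ 4^5 (mod 11)
4^5 mod 11 = 1

4^155 ≡ 1 (mod 11)


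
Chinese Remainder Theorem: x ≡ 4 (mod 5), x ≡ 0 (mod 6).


m₁ = 5, m₂ = 6, gcd = 1, so CRT applies. M = m₁·m₂ = 30
Let M₁ = M/m₁ = 6, M₂ = M/m₂ = 5
Find y₁ ≡ M₁⁻¹ (mod m₁): 6⁻¹ ≡ 1 (mod 5)
Find y₂ ≡ M₂⁻¹ (mod m₂): 5⁻¹ ≡ 5 (mod 6)
x = a₁·M₁·y₁ + a₂·M₂·y₂ = 4·6·1 + 0·5·5 = 24
Reduce mod 30: x ≡ 24
Check: 24 mod 5 = 4 ✓, 24 mod 6 = 0 ✓

x ≡ 24 (mod 30)


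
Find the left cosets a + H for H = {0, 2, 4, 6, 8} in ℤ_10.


H = {0, 2, 4, 6, 8}, |H| = 5
Number of cosets = |G|/|H| = 10/5 = 2
0 + H = {0, 2, 4, 6, 8}
1 + H = {1, 3, 5, 7, 9}

Cosets: 0+H={0,2,4,6,8}; 1+H={1,3,5,7,9}


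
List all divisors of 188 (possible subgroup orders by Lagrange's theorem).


Lagrange's theorem: |H| divides |G|
|G| = 188
Divisors of 188: 1, 2, 4, 47, 94, 188

Possible subgroup orders: {1, 2, 4, 47, 94, 188}


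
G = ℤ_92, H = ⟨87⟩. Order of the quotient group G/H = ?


|⟨87⟩| = n / gcd(87, 92) = 92 / 1 = 92
H is normal (ℤ_92 is abelian).
|G/H| = |G| / |H| = 92 / 92 = 1

|G/H| = 1


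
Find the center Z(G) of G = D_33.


Z(G) = {g ∈ G | gx = xg for all x ∈ G}
For odd n, Z(D_n) = {e}: no nontrivial rotation commutes with all reflections

Z(D_33) = {e}


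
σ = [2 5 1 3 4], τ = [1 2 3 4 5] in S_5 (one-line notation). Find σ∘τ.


σ∘τ: apply τ first, then σ
1 →τ 1 →σ 2
2 →τ 2 →σ 5
3 →τ 3 →σ 1
4 →τ 4 →σ 3
5 →τ 5 →σ 4

σ∘τ = [2 5 1 3 4]


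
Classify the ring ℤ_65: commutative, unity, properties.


ℤ_65 is a commutative ring with unity 1; 65 = 5×13 is composite, so 5·13 ≡ 0 gives zero divisors (not an integral domain)
Commutative: Yes
Integral domain: No
Has unity: Yes

ℤ_65: Commutative=Yes, Unity=Yes


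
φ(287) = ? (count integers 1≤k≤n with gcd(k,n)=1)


Factor n: 287 = 7 × 41
φ(n) = n · ∏(1 - 1/p) over distinct primes p | n
φ(287) = 287 · (1 - 1/7) · (1 - 1/41) = 240

φ(287) = 240


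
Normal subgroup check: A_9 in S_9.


H = A_9 in S_9
A_9 has index 2 in S_9, and every subgroup of index 2 is normal

Yes, normal subgroup


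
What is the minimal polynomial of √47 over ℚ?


√47 satisfies x² - 47 = 0, irreducible over ℚ since 47 is squarefree

Minimal polynomial: x² - 47


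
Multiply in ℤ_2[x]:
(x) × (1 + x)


Expand and collect like terms; reduce coefficients mod 2:
x^0: 0·1 = 0 ≡ 0 (mod 2)
x^1: 0·1 + 1·1 = 1 ≡ 1 (mod 2)
x^2: 1·1 = 1 ≡ 1 (mod 2)
Result: x + x^2

f · g = x + x^2


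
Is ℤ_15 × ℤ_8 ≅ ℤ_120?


Comparing ℤ_15 × ℤ_8 and ℤ_120:
gcd(15,8) = 1, so ℤ_15 × ℤ_8 ≅ ℤ_120 (CRT)

Yes, ℤ_15 × ℤ_8 ≅ ℤ_120


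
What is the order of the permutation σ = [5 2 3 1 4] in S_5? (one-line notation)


Cycle decomposition: (1 5 4)
Cycle lengths: 3
Order = lcm(3) = 3

ord(σ) = 3


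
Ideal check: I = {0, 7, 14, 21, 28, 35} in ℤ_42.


Check ideal conditions for I = {0, 7, 14, 21, 28, 35} in ℤ_42:
(1) I is an additive subgroup? Yes
(2) For r ∈ ℤ_42 and a ∈ I: r·a ∈ I? Yes

Yes, I is an ideal of ℤ_42


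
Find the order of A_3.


|A_n| = n!/2 (even permutations)
|A_3| = 3!/2 = 6/2 = 3

|A_3| = 3


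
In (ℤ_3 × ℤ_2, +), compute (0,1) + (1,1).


Operation: componentwise addition mod (3, 2)
(0,1) + (1,1) = ((a₁+b₁) mod 3, (a₂+b₂) mod 2) with a = (0,1), b = (1,1)

(0,1) + (1,1) = (1,0)


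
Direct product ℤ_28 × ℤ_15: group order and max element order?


|ℤ_28 × ℤ_15| = 28 × 15 = 420
Max element order = lcm(28,15) = 420
Cyclic? Yes (gcd=1)

|ℤ_28×ℤ_15| = 420, max element order = 420


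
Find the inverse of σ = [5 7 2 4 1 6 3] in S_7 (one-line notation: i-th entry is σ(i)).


To find σ⁻¹, swap domain and range:
σ(1) = 5 → σ⁻¹(5) = 1
σ(2) = 7 → σ⁻¹(7) = 2
σ(3) = 2 → σ⁻¹(2) = 3
σ(4) = 4 → σ⁻¹(4) = 4
σ(5) = 1 → σ⁻¹(1) = 5
σ(6) = 6 → σ⁻¹(6) = 6
σ(7) = 3 → σ⁻¹(3) = 7

σ⁻¹ = [5 3 7 4 1 6 2]


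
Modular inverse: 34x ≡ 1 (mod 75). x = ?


Use the extended Euclidean algorithm to write 1 = 34·s + 75·t; then s mod 75 is the inverse.
Euclidean algorithm:
  34 = 0·75 + 34
  75 = 2·34 + 7
  34 = 4·7 + 6
  7 = 1·6 + 1
  6 = 6·1 + 0
gcd(34,75) = 1
Back-substitution gives: 34·(-11) + 75·(5) = 1
So 34⁻¹ ≡ -11 ≡ 64 (mod 75)
Check: 34 × 64 = 2176 ≡ 1 (mod 75) ✓

34⁻¹ ≡ 64 (mod 75)


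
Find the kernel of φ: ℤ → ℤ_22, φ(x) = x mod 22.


Kernel = preimage of identity
ker(φ) = {x ∈ ℤ : x ≡ 0 (mod 22)} = 22ℤ = {0, ±22, ±44, ...}

ker(φ) = 22ℤ


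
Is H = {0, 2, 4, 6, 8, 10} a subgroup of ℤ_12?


Subgroup test for H = {0, 2, 4, 6, 8, 10} in (ℤ_12, +):
(1) 0 ∈ H? Yes
(2) Closure: for all a,b ∈ H, (a+b) mod 12 ∈ H? Yes
(3) Inverses: for all a ∈ H, -a mod 12 ∈ H? Yes

Yes, H is a subgroup of ℤ_12


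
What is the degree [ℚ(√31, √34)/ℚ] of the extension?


[ℚ(√31,√34):ℚ] = [ℚ(√31,√34):ℚ(√31)]·[ℚ(√31):ℚ] = 2·2 = 4

[ℚ(√31, √34)/ℚ] = 4


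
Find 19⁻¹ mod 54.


Use the extended Euclidean algorithm to write 1 = 19·s + 54·t; then s mod 54 is the inverse.
Euclidean algorithm:
  19 = 0·54 + 19
  54 = 2·19 + 16
  19 = 1·16 + 3
  16 = 5·3 + 1
  3 = 3·1 + 0
gcd(19,54) = 1
Back-substitution gives: 19·(-17) + 54·(6) = 1
So 19⁻¹ ≡ -17 ≡ 37 (mod 54)
Check: 19 × 37 = 703 ≡ 1 (mod 54) ✓

19⁻¹ ≡ 37 (mod 54)


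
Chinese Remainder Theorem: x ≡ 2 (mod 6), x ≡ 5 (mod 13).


m₁ = 6, m₂ = 13, gcd = 1, so CRT applies. M = m₁·m₂ = 78
Let M₁ = M/m₁ = 13, M₂ = M/m₂ = 6
Find y₁ ≡ M₁⁻¹ (mod m₁): 13⁻¹ ≡ 1 (mod 6)
Find y₂ ≡ M₂⁻¹ (mod m₂): 6⁻¹ ≡ 11 (mod 13)
x = a₁·M₁·y₁ + a₂·M₂·y₂ = 2·13·1 + 5·6·11 = 356
Reduce mod 78: x ≡ 44
Check: 44 mod 6 = 2 ✓, 44 mod 13 = 5 ✓

x ≡ 44 (mod 78)


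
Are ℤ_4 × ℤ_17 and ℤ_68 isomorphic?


Comparing ℤ_4 × ℤ_17 and ℤ_68:
gcd(4,17) = 1, so ℤ_4 × ℤ_17 ≅ ℤ_68 (CRT)

Yes, ℤ_4 × ℤ_17 ≅ ℤ_68


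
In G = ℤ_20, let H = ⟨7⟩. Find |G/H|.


|⟨7⟩| = n / gcd(7, 20) = 20 / 1 = 20
H is normal (ℤ_20 is abelian).
|G/H| = |G| / |H| = 20 / 20 = 1

|G/H| = 1


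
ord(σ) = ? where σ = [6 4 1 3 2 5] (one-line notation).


Cycle decomposition: (1 6 5 2 4 3)
Cycle lengths: 6
Order = lcm(6) = 6

ord(σ) = 6


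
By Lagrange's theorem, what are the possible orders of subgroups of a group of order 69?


Lagrange's theorem: |H| divides |G|
|G| = 69
Divisors of 69: 1, 3, 23, 69

Possible subgroup orders: {1, 3, 23, 69}


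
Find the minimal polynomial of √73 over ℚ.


√73 satisfies x² - 73 = 0, irreducible over ℚ since 73 is squarefree

Minimal polynomial: x² - 73


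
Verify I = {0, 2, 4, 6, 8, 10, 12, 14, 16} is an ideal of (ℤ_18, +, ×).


Check ideal conditions for I = {0, 2, 4, 6, 8, 10, 12, 14, 16} in ℤ_18:
(1) I is an additive subgroup? Yes
(2) For r ∈ ℤ_18 and a ∈ I: r·a ∈ I? Yes

Yes, I is an ideal of ℤ_18


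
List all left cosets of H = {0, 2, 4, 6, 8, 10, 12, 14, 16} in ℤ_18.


H = {0, 2, 4, 6, 8, 10, 12, 14, 16}, |H| = 9
Number of cosets = |G|/|H| = 18/9 = 2
0 + H = {0, 2, 4, 6, 8, 10, 12, 14, 16}
1 + H = {1, 3, 5, 7, 9, 11, 13, 15, 17}

Cosets: 0+H={0,2,4,6,8,10,12,14,16}; 1+H={1,3,5,7,9,11,13,15,17}


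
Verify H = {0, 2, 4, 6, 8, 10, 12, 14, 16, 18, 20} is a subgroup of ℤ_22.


Subgroup test for H = {0, 2, 4, 6, 8, 10, 12, 14, 16, 18, 20} in (ℤ_22, +):
(1) 0 ∈ H? Yes
(2) Closure: for all a,b ∈ H, (a+b) mod 22 ∈ H? Yes
(3) Inverses: for all a ∈ H, -a mod 22 ∈ H? Yes

Yes, H is a subgroup of ℤ_22


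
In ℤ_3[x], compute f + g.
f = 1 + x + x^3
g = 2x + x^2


Add coefficients mod 3:
x^0: 1 + 0 = 1 (mod 3)
x^1: 1 + 2 = 0 (mod 3)
x^2: 0 + 1 = 1 (mod 3)
x^3: 1 + 0 = 1 (mod 3)
Result: 1 + x^2 + x^3

f + g = 1 + x^2 + x^3


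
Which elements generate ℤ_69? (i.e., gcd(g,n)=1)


g generates ℤ_n iff gcd(g,n) = 1
Prime factors of 69: 3, 23
Generators are g ∈ {1,...,68} not divisible by any of these primes.
Generators: {1, 2, 4, 5, 7, 8, 10, 11, 13, 14, 16, 17, 19, 20, 22, 25, 26, 28, 29, 31, 32, 34, 35, 37, 38, 40, 41, 43, 44, 47, 49, 50, 52, 53, 55, 56, 58, 59, 61, 62, 64, 65, 67, 68}
Number of generators = φ(69) = 44

Generators of ℤ_69 = {1, 2, 4, 5, 7, 8, 10, 11, 13, 14, 16, 17, 19, 20, 22, 25, 26, 28, 29, 31, 32, 34, 35, 37, 38, 40, 41, 43, 44, 47, 49, 50, 52, 53, 55, 56, 58, 59, 61, 62, 64, 65, 67, 68}


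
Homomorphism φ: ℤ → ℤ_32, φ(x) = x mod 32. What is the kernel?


Kernel = preimage of identity
ker(φ) = {x ∈ ℤ : x ≡ 0 (mod 32)} = 32ℤ = {0, ±32, ±64, ...}

ker(φ) = 32ℤ


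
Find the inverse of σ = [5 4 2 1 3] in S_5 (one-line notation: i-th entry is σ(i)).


To find σ⁻¹, swap domain and range:
σ(1) = 5 → σ⁻¹(5) = 1
σ(2) = 4 → σ⁻¹(4) = 2
σ(3) = 2 → σ⁻¹(2) = 3
σ(4) = 1 → σ⁻¹(1) = 4
σ(5) = 3 → σ⁻¹(3) = 5

σ⁻¹ = [4 3 5 2 1]


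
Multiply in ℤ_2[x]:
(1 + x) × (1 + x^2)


Expand and collect like terms; reduce coefficients mod 2:
x^0: 1·1 = 1 ≡ 1 (mod 2)
x^1: 1·0 + 1·1 = 1 ≡ 1 (mod 2)
x^2: 1·1 + 1·0 = 1 ≡ 1 (mod 2)
x^3: 1·1 = 1 ≡ 1 (mod 2)
Result: 1 + x + x^2 + x^3

f · g = 1 + x + x^2 + x^3


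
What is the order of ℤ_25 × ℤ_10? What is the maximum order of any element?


|ℤ_25 × ℤ_10| = 25 × 10 = 250
Max element order = lcm(25,10) = 50
Cyclic? No (gcd=5)

|ℤ_25×ℤ_10| = 250, max element order = 50


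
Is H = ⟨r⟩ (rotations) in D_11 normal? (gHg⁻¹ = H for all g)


H = ⟨r⟩ (rotations) in D_11
The rotation subgroup ⟨r⟩ has index 2 in D_11, so it is normal

Yes, normal subgroup


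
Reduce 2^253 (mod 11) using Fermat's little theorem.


Fermat's little theorem: if p is prime and gcd(a,p)=1, then a^(p-1) ≡ 1 (mod p)
p = 11 is prime, gcd(2,11) = 1
Reduce exponent: 253 mod 10 = 3
So 2^253 ≡ 2^3 (mod 11)
2^3 mod 11 = 8

2^253 ≡ 8 (mod 11)


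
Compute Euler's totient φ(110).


Factor n: 110 = 2 × 5 × 11
φ(n) = n · ∏(1 - 1/p) over distinct primes p | n
φ(110) = 110 · (1 - 1/2) · (1 - 1/5) · (1 - 1/11) = 40

φ(110) = 40


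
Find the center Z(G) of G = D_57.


Z(G) = {g ∈ G | gx = xg for all x ∈ G}
For odd n, Z(D_n) = {e}: no nontrivial rotation commutes with all reflections

Z(D_57) = {e}


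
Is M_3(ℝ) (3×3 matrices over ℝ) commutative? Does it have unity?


Matrix multiplication is non-commutative for n ≥ 2; the identity matrix I is the unity; singular matrices give zero divisors, so not an integral domain
Commutative: No
Integral domain: No
Has unity: Yes

M_3(ℝ) (3×3 matrices over ℝ): Commutative=No, Unity=Yes


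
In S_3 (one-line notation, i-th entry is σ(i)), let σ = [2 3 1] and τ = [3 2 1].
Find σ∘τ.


σ∘τ: apply τ first, then σ
1 →τ 3 →σ 1
2 →τ 2 →σ 3
3 →τ 1 →σ 2

σ∘τ = [1 3 2]


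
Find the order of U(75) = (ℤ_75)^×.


U(n) is the group of units mod n; |U(n)| = φ(n)
|U(75)| = φ(75) = 40

|U(75) = (ℤ_75)^×| = 40


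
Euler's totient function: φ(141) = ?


Factor n: 141 = 3 × 47
φ(n) = n · ∏(1 - 1/p) over distinct primes p | n
φ(141) = 141 · (1 - 1/3) · (1 - 1/47) = 92

φ(141) = 92


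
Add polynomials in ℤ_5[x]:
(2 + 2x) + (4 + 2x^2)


Add coefficients mod 5:
x^0: 2 + 4 = 1 (mod 5)
x^1: 2 + 0 = 2 (mod 5)
x^2: 0 + 2 = 2 (mod 5)
Result: 1 + 2x + 2x^2

f + g = 1 + 2x + 2x^2


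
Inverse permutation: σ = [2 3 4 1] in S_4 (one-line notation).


To find σ⁻¹, swap domain and range:
σ(1) = 2 → σ⁻¹(2) = 1
σ(2) = 3 → σ⁻¹(3) = 2
σ(3) = 4 → σ⁻¹(4) = 3
σ(4) = 1 → σ⁻¹(1) = 4

σ⁻¹ = [4 1 2 3]


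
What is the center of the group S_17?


Z(G) = {g ∈ G | gx = xg for all x ∈ G}
S_n is non-abelian for n ≥ 3; Z(S_17) is trivial

Z(S_17) = {e}


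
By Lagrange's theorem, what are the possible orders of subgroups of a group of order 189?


Lagrange's theorem: |H| divides |G|
|G| = 189
Divisors of 189: 1, 3, 7, 9, 21, 27, 63, 189

Possible subgroup orders: {1, 3, 7, 9, 21, 27, 63, 189}


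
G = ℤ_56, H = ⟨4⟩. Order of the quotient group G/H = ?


|⟨4⟩| = n / gcd(4, 56) = 56 / 4 = 14
H is normal (ℤ_56 is abelian).
|G/H| = |G| / |H| = 56 / 14 = 4

|G/H| = 4


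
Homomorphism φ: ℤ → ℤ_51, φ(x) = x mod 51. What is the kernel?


Kernel = preimage of identity
ker(φ) = {x ∈ ℤ : x ≡ 0 (mod 51)} = 51ℤ = {0, ±51, ±102, ...}

ker(φ) = 51ℤ


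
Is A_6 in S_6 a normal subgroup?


H = A_6 in S_6
A_6 has index 2 in S_6, and every subgroup of index 2 is normal

Yes, normal subgroup


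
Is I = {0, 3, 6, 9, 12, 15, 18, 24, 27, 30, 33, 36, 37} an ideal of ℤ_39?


Check ideal conditions for I = {0, 3, 6, 9, 12, 15, 18, 24, 27, 30, 33, 36, 37} in ℤ_39:
(1) I is an additive subgroup? No
(2) For r ∈ ℤ_39 and a ∈ I: r·a ∈ I? No  [counterexample: r=2, a=30, r·a mod 39 = 21 ∉ I]

No, I is not an ideal of ℤ_39


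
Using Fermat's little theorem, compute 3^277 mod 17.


Fermat's little theorem: if p is prime and gcd(a,p)=1, then a^(p-1) ≡ 1 (mod p)
p = 17 is prime, gcd(3,17) = 1
Reduce exponent: 277 mod 16 = 5
So 3^277 ≡ 3^5 (mod 17)
3^5 mod 17 = 5

3^277 ≡ 5 (mod 17)


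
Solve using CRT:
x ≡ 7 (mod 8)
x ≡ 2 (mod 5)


m₁ = 8, m₂ = 5, gcd = 1, so CRT applies. M = m₁·m₂ = 40
Let M₁ = M/m₁ = 5, M₂ = M/m₂ = 8
Find y₁ ≡ M₁⁻¹ (mod m₁): 5⁻¹ ≡ 5 (mod 8)
Find y₂ ≡ M₂⁻¹ (mod m₂): 8⁻¹ ≡ 2 (mod 5)
x = a₁·M₁·y₁ + a₂·M₂·y₂ = 7·5·5 + 2·8·2 = 207
Reduce mod 40: x ≡ 7
Check: 7 mod 8 = 7 ✓, 7 mod 5 = 2 ✓

x ≡ 7 (mod 40)


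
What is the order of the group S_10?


|S_n| = n! (number of permutations of n symbols)
|S_10| = 10! = 3628800

|S_10| = 3628800


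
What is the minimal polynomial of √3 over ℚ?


√3 satisfies x² - 3 = 0, irreducible over ℚ since 3 is squarefree

Minimal polynomial: x² - 3


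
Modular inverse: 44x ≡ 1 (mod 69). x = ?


Use the extended Euclidean algorithm to write 1 = 44·s + 69·t; then s mod 69 is the inverse.
Euclidean algorithm:
  44 = 0·69 + 44
  69 = 1·44 + 25
  44 = 1·25 + 19
  25 = 1·19 + 6
  19 = 3·6 + 1
  6 = 6·1 + 0
gcd(44,69) = 1
Back-substitution gives: 44·(11) + 69·(-7) = 1
So 44⁻¹ ≡ 11 ≡ 11 (mod 69)
Check: 44 × 11 = 484 ≡ 1 (mod 69) ✓

44⁻¹ ≡ 11 (mod 69)


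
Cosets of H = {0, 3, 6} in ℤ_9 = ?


H = {0, 3, 6}, |H| = 3
Number of cosets = |G|/|H| = 9/3 = 3
0 + H = {0, 3, 6}
1 + H = {1, 4, 7}
2 + H = {2, 5, 8}

Cosets: 0+H={0,3,6}; 1+H={1,4,7}; 2+H={2,5,8}


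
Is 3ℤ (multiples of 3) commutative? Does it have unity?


3ℤ is a commutative ring under +,× but has no multiplicative identity (1 ∉ 3ℤ); it has no zero divisors, but without unity it is not an integral domain
Commutative: Yes
Integral domain: No
Has unity: No

3ℤ (multiples of 3): Commutative=Yes, Unity=No


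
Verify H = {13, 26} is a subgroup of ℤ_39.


Subgroup test for H = {13, 26} in (ℤ_39, +):
(1) 0 ∈ H? No
(2) Closure: for all a,b ∈ H, (a+b) mod 39 ∈ H? No  [counterexample: 13 + 26 = 0 ∉ H]
(3) Inverses: for all a ∈ H, -a mod 39 ∈ H? Yes

No, H is not a subgroup of ℤ_39


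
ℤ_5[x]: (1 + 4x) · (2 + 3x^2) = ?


Expand and collect like terms; reduce coefficients mod 5:
x^0: 1·2 = 2 ≡ 2 (mod 5)
x^1: 1·0 + 4·2 = 8 ≡ 3 (mod 5)
x^2: 1·3 + 4·0 = 3 ≡ 3 (mod 5)
x^3: 4·3 = 12 ≡ 2 (mod 5)
Result: 2 + 3x + 3x^2 + 2x^3

f · g = 2 + 3x + 3x^2 + 2x^3


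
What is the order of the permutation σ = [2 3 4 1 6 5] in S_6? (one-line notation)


Cycle decomposition: (1 2 3 4) (5 6)
Cycle lengths: 4, 2
Order = lcm(4, 2) = 4

ord(σ) = 4


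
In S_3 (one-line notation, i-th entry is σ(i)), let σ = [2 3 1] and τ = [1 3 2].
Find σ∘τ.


σ∘τ: apply τ first, then σ
1 →τ 1 →σ 2
2 →τ 3 →σ 1
3 →τ 2 →σ 3

σ∘τ = [2 1 3]


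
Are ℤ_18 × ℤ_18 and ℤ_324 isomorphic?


Comparing ℤ_18 × ℤ_18 and ℤ_324:
gcd(18,18) = 18 ≠ 1. Max element order in ℤ_18×ℤ_18 is lcm(18,18) = 18 < 324, so it has no element of order 324

No, ℤ_18 × ℤ_18 ≇ ℤ_324


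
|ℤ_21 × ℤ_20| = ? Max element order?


|ℤ_21 × ℤ_20| = 21 × 20 = 420
Max element order = lcm(21,20) = 420
Cyclic? Yes (gcd=1)

|ℤ_21×ℤ_20| = 420, max element order = 420


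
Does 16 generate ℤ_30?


g generates ℤ_n iff gcd(g, n) = 1
gcd(16, 30) = 2
Since gcd = 2 ≠ 1, ⟨16⟩ has order 15 < 30, so 16 is not a generator.

No, 16 does not generate ℤ_30


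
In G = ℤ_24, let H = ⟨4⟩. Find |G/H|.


|⟨4⟩| = n / gcd(4, 24) = 24 / 4 = 6
H is normal (ℤ_24 is abelian).
|G/H| = |G| / |H| = 24 / 6 = 4

|G/H| = 4


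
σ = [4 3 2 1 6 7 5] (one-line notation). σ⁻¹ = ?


To find σ⁻¹, swap domain and range:
σ(1) = 4 → σ⁻¹(4) = 1
σ(2) = 3 → σ⁻¹(3) = 2
σ(3) = 2 → σ⁻¹(2) = 3
σ(4) = 1 → σ⁻¹(1) = 4
σ(5) = 6 → σ⁻¹(6) = 5
σ(6) = 7 → σ⁻¹(7) = 6
σ(7) = 5 → σ⁻¹(5) = 7

σ⁻¹ = [4 3 2 1 7 5 6]


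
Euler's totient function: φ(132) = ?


Factor n: 132 = 2^2 × 3 × 11
φ(n) = n · ∏(1 - 1/p) over distinct primes p | n
φ(132) = 132 · (1 - 1/2) · (1 - 1/3) · (1 - 1/11) = 40

φ(132) = 40


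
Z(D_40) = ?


Z(G) = {g ∈ G | gx = xg for all x ∈ G}
For even n, Z(D_n) = {e, r^(n/2)}: the 180° rotation r^20 commutes with every reflection and rotation

Z(D_40) = {e, r^20}


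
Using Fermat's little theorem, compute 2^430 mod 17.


Fermat's little theorem: if p is prime and gcd(a,p)=1, then a^(p-1) ≡ 1 (mod p)
p = 17 is prime, gcd(2,17) = 1
Reduce exponent: 430 mod 16 = 14
So 2^430 ≡ 2^14 (mod 17)
2^14 mod 17 = 13

2^430 ≡ 13 (mod 17)


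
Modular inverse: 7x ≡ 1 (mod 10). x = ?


Use the extended Euclidean algorithm to write 1 = 7·s + 10·t; then s mod 10 is the inverse.
Euclidean algorithm:
  7 = 0·10 + 7
  10 = 1·7 + 3
  7 = 2·3 + 1
  3 = 3·1 + 0
gcd(7,10) = 1
Back-substitution gives: 7·(3) + 10·(-2) = 1
So 7⁻¹ ≡ 3 ≡ 3 (mod 10)
Check: 7 × 3 = 21 ≡ 1 (mod 10) ✓

7⁻¹ ≡ 3 (mod 10)


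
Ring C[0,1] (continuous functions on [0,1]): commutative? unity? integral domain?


pointwise +,× is commutative with unity (constant 1); but bump functions with disjoint support multiply to 0 — zero divisors, so not an integral domain
Commutative: Yes
Integral domain: No
Has unity: Yes

C[0,1] (continuous functions on [0,1]): Commutative=Yes, Unity=Yes


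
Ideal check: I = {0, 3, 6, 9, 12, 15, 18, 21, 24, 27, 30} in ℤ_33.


Check ideal conditions for I = {0, 3, 6, 9, 12, 15, 18, 21, 24, 27, 30} in ℤ_33:
(1) I is an additive subgroup? Yes
(2) For r ∈ ℤ_33 and a ∈ I: r·a ∈ I? Yes

Yes, I is an ideal of ℤ_33


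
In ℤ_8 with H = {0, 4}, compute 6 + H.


6 + H = {6 + h (mod 8) : h ∈ H}
6+0=6, 6+4=2
6 + H = {2, 6} = 2 + H

6 + H = {2, 6}


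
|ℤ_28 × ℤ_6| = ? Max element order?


|ℤ_28 × ℤ_6| = 28 × 6 = 168
Max element order = lcm(28,6) = 84
Cyclic? No (gcd=2)

|ℤ_28×ℤ_6| = 168, max element order = 84


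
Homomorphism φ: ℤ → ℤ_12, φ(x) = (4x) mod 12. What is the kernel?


Kernel = preimage of identity
ker(φ) = {x ∈ ℤ : 4x ≡ 0 (mod 12)}. gcd(4,12) = 4, so 4x ≡ 0 (mod 12) ⟺ x ≡ 0 (mod 12/4 = 3). Hence ker(φ) = 3ℤ

ker(φ) = 3ℤ
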